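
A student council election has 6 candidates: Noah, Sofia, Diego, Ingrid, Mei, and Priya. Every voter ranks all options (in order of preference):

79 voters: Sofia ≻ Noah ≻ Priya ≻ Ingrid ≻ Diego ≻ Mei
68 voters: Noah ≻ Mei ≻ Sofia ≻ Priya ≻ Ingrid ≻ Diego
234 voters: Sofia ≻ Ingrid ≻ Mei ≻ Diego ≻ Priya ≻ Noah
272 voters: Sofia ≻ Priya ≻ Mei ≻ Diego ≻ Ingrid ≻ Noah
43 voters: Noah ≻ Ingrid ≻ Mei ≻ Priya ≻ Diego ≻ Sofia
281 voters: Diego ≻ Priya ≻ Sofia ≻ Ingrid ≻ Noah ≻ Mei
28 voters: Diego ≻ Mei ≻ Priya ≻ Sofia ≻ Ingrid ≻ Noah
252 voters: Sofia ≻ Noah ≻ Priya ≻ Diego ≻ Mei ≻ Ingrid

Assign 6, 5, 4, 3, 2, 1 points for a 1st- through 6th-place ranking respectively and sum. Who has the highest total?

Sofia

Noah: 79·5 + 68·6 + 234·1 + 272·1 + 43·6 + 281·2 + 28·1 + 252·5 = 3417
Sofia: 79·6 + 68·4 + 234·6 + 272·6 + 43·1 + 281·4 + 28·3 + 252·6 = 6545
Diego: 79·2 + 68·1 + 234·3 + 272·3 + 43·2 + 281·6 + 28·6 + 252·3 = 4440
Ingrid: 79·3 + 68·2 + 234·5 + 272·2 + 43·5 + 281·3 + 28·2 + 252·1 = 3453
Mei: 79·1 + 68·5 + 234·4 + 272·4 + 43·4 + 281·1 + 28·5 + 252·2 = 3540
Priya: 79·4 + 68·3 + 234·2 + 272·5 + 43·3 + 281·5 + 28·4 + 252·4 = 5002
Sofia has the highest Borda score (6545).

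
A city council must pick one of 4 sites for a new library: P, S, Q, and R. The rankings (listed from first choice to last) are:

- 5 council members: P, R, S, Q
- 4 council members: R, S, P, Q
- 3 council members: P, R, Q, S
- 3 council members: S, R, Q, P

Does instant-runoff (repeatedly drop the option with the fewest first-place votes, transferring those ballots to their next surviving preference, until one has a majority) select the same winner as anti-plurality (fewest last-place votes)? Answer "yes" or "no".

Instant-runoff — R1 P 8, S 3, Q 0, R 4 (P winner). Winner: P.
Anti-plurality — last-place votes: P 3, S 3, Q 9, R 0. Winner: R.
The two methods disagree.

no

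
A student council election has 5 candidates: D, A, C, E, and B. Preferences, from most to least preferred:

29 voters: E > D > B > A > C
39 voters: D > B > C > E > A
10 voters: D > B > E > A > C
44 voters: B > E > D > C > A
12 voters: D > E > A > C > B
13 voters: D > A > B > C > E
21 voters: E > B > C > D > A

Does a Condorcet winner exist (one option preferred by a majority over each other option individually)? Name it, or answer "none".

none

Checking pairwise contests:
E beats D 94–74.
D beats A 168–0.
D beats C 147–21.
B beats E 106–62.
D beats B 103–65.
Every option loses at least one head-to-head, so there is no Condorcet winner.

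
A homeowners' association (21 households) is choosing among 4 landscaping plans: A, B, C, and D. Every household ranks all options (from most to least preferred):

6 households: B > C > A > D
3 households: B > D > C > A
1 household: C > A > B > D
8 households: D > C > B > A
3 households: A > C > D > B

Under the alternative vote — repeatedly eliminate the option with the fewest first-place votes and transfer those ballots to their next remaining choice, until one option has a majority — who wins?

D

Round 1: A 3, B 9, C 1, D 8. Eliminate C.
Round 2: A 4, B 9, D 8. Eliminate A.
Round 3: B 10, D 11. D has a majority.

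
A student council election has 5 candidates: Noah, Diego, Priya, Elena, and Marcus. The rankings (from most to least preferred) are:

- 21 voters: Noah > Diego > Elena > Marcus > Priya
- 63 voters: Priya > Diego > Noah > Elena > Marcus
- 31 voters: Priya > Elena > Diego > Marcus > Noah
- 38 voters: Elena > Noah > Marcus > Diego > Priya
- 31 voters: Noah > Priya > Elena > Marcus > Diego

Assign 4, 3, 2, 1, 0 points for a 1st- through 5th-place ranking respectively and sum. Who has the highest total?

Priya

Noah: 21·4 + 63·2 + 31·0 + 38·3 + 31·4 = 448
Diego: 21·3 + 63·3 + 31·2 + 38·1 + 31·0 = 352
Priya: 21·0 + 63·4 + 31·4 + 38·0 + 31·3 = 469
Elena: 21·2 + 63·1 + 31·3 + 38·4 + 31·2 = 412
Marcus: 21·1 + 63·0 + 31·1 + 38·2 + 31·1 = 159
Priya has the highest Borda score (469).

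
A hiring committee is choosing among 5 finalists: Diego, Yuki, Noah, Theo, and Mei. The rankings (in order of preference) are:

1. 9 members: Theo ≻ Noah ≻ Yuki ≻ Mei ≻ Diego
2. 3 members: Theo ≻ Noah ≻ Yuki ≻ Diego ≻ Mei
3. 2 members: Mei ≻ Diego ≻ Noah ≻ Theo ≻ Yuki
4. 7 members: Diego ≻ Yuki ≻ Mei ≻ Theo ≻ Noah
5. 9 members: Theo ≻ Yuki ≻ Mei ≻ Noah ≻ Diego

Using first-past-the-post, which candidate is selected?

Theo

First-place votes: Diego 7, Yuki 0, Noah 0, Theo 21, Mei 2.
Theo has the most first-place votes.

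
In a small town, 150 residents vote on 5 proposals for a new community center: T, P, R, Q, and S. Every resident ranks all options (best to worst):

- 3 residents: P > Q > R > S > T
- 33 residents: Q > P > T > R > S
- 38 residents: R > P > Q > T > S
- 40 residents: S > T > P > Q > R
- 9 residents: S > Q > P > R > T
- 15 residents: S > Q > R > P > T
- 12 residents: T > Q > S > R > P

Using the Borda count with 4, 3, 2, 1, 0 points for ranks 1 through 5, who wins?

T: 3·0 + 33·2 + 38·1 + 40·3 + 9·0 + 15·0 + 12·4 = 272
P: 3·4 + 33·3 + 38·3 + 40·2 + 9·2 + 15·1 + 12·0 = 338
R: 3·2 + 33·1 + 38·4 + 40·0 + 9·1 + 15·2 + 12·1 = 242
Q: 3·3 + 33·4 + 38·2 + 40·1 + 9·3 + 15·3 + 12·3 = 365
S: 3·1 + 33·0 + 38·0 + 40·4 + 9·4 + 15·4 + 12·2 = 283
Q has the highest Borda score (365).

Q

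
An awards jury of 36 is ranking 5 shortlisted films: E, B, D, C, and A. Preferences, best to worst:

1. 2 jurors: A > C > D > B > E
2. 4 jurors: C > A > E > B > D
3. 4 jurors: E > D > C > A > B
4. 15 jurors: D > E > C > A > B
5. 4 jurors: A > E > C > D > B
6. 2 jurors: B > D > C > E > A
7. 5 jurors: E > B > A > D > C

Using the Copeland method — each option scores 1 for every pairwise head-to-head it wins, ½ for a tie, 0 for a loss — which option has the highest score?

D

E: beats B, C, and A; loses to D → score 3.
B: loses to E, D, C, and A → score 0.
D: beats E, B, C, and A → score 4.
C: beats B and A; loses to E and D → score 2.
A: beats B; loses to E, D, and C → score 1.
D has the best pairwise record.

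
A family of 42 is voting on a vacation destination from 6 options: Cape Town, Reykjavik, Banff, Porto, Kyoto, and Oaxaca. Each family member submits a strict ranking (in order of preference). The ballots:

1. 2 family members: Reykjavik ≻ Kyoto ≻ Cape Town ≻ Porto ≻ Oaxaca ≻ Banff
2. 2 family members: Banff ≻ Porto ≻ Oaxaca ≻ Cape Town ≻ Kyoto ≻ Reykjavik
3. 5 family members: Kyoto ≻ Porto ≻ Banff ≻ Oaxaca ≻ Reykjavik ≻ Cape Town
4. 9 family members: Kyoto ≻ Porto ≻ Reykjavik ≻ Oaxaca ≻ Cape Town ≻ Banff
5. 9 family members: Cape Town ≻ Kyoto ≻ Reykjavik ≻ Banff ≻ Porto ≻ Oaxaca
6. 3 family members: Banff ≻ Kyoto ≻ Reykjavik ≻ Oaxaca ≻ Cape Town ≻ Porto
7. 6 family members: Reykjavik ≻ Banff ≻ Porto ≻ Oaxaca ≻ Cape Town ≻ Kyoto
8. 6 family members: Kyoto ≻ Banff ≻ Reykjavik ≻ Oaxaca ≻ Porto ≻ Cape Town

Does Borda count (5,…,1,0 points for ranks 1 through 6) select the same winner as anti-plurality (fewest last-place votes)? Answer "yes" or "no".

Borda — scores: Cape Town 73, Reykjavik 126, Banff 106, Porto 101, Kyoto 158, Oaxaca 66. Winner: Kyoto.
Anti-plurality — last-place votes: Cape Town 11, Reykjavik 2, Banff 11, Porto 3, Kyoto 6, Oaxaca 9. Winner: Reykjavik.
The two methods disagree.

no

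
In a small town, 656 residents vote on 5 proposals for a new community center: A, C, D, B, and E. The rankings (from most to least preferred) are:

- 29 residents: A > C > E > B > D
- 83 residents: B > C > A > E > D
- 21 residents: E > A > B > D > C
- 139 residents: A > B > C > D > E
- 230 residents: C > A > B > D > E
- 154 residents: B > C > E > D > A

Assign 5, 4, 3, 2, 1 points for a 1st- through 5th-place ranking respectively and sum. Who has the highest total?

C

A: 29·5 + 83·3 + 21·4 + 139·5 + 230·4 + 154·1 = 2247
C: 29·4 + 83·4 + 21·1 + 139·3 + 230·5 + 154·4 = 2652
D: 29·1 + 83·1 + 21·2 + 139·2 + 230·2 + 154·2 = 1200
B: 29·2 + 83·5 + 21·3 + 139·4 + 230·3 + 154·5 = 2552
E: 29·3 + 83·2 + 21·5 + 139·1 + 230·1 + 154·3 = 1189
C has the highest Borda score (2652).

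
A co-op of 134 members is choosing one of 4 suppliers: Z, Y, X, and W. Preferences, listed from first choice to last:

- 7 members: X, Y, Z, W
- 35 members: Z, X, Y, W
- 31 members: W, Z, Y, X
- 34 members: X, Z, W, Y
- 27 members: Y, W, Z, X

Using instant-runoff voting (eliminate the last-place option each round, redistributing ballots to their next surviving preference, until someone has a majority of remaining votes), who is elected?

Round 1: Z 35, Y 27, X 41, W 31. Eliminate Y.
Round 2: Z 35, X 41, W 58. Eliminate Z.
Round 3: X 76, W 58. X has a majority.

X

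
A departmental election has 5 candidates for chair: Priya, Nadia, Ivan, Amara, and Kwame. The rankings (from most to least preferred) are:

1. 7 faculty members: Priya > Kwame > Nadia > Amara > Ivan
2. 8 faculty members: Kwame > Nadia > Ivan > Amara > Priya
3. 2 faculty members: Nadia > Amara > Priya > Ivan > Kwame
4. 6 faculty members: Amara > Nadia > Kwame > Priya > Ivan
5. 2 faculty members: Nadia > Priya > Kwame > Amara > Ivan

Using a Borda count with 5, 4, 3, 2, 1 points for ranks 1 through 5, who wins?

Priya: 7·5 + 8·1 + 2·3 + 6·2 + 2·4 = 69
Nadia: 7·3 + 8·4 + 2·5 + 6·4 + 2·5 = 97
Ivan: 7·1 + 8·3 + 2·2 + 6·1 + 2·1 = 43
Amara: 7·2 + 8·2 + 2·4 + 6·5 + 2·2 = 72
Kwame: 7·4 + 8·5 + 2·1 + 6·3 + 2·3 = 94
Nadia has the highest Borda score (97).

Nadia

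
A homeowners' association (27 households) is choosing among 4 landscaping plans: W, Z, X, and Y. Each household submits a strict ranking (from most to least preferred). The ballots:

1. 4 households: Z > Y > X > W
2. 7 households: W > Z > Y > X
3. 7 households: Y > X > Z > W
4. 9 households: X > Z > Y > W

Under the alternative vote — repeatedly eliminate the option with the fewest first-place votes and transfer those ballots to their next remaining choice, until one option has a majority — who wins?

Round 1: W 7, Z 4, X 9, Y 7. Eliminate Z.
Round 2: W 7, X 9, Y 11. Eliminate W.
Round 3: X 9, Y 18. Y has a majority.

Y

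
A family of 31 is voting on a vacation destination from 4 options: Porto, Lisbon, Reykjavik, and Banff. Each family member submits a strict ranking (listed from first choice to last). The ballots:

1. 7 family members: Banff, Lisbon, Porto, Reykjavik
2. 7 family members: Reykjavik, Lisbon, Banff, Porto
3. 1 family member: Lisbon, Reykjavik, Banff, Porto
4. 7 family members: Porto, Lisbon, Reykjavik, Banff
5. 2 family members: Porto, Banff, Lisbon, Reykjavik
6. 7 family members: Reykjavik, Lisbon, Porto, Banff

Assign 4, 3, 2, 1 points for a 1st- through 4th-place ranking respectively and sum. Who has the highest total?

Lisbon

Porto: 7·2 + 7·1 + 1·1 + 7·4 + 2·4 + 7·2 = 72
Lisbon: 7·3 + 7·3 + 1·4 + 7·3 + 2·2 + 7·3 = 92
Reykjavik: 7·1 + 7·4 + 1·3 + 7·2 + 2·1 + 7·4 = 82
Banff: 7·4 + 7·2 + 1·2 + 7·1 + 2·3 + 7·1 = 64
Lisbon has the highest Borda score (92).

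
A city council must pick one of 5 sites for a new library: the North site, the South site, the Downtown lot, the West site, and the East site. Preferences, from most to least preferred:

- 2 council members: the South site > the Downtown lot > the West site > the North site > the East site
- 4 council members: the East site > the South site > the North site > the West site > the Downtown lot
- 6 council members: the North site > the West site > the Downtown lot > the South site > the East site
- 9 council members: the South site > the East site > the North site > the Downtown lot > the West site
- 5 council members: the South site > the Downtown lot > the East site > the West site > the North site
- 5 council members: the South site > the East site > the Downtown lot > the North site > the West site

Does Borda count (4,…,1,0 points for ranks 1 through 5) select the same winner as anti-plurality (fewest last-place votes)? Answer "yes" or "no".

Borda — scores: the North site 57, the South site 102, the Downtown lot 52, the West site 31, the East site 68. Winner: the South site.
Anti-plurality — last-place votes: the North site 5, the South site 0, the Downtown lot 4, the West site 14, the East site 8. Winner: the South site.
The two methods agree.

yes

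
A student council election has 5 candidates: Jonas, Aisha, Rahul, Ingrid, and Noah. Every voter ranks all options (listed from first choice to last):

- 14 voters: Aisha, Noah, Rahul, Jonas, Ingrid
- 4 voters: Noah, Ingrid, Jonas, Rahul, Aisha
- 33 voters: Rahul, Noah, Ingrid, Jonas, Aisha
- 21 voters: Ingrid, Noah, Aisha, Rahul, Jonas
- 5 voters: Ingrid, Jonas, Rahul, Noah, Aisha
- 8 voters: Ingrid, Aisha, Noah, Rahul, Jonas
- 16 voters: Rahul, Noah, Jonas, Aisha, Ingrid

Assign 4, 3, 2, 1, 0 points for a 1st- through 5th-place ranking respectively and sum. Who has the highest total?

Jonas: 14·1 + 4·2 + 33·1 + 21·0 + 5·3 + 8·0 + 16·2 = 102
Aisha: 14·4 + 4·0 + 33·0 + 21·2 + 5·0 + 8·3 + 16·1 = 138
Rahul: 14·2 + 4·1 + 33·4 + 21·1 + 5·2 + 8·1 + 16·4 = 267
Ingrid: 14·0 + 4·3 + 33·2 + 21·4 + 5·4 + 8·4 + 16·0 = 214
Noah: 14·3 + 4·4 + 33·3 + 21·3 + 5·1 + 8·2 + 16·3 = 289
Noah has the highest Borda score (289).

Noah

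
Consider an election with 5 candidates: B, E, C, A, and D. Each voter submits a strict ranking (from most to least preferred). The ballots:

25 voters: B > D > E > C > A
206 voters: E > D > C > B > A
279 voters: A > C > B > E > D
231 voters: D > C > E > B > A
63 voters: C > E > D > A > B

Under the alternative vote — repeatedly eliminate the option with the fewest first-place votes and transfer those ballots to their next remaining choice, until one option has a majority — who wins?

E

Round 1: B 25, E 206, C 63, A 279, D 231. Eliminate B.
Round 2: E 206, C 63, A 279, D 256. Eliminate C.
Round 3: E 269, A 279, D 256. Eliminate D.
Round 4: E 525, A 279. E has a majority.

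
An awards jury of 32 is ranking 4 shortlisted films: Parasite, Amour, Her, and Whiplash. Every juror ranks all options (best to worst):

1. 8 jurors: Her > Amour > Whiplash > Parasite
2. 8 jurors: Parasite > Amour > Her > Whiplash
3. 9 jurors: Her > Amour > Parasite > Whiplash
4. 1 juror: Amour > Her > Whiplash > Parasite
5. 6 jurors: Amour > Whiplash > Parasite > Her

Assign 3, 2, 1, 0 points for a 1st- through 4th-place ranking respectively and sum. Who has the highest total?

Parasite: 8·0 + 8·3 + 9·1 + 1·0 + 6·1 = 39
Amour: 8·2 + 8·2 + 9·2 + 1·3 + 6·3 = 71
Her: 8·3 + 8·1 + 9·3 + 1·2 + 6·0 = 61
Whiplash: 8·1 + 8·0 + 9·0 + 1·1 + 6·2 = 21
Amour has the highest Borda score (71).

Amour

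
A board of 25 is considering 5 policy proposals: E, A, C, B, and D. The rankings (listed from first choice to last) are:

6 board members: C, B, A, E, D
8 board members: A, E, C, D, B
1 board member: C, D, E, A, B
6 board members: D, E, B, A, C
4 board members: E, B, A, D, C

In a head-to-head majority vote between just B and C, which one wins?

Voters preferring B to C: 10; preferring C to B: 15.
C wins the head-to-head.

C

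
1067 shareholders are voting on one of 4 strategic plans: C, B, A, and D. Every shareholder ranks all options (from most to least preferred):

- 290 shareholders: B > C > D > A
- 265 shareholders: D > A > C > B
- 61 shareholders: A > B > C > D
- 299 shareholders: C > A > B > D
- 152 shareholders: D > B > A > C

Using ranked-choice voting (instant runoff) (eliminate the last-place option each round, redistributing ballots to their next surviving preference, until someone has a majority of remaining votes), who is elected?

Round 1: C 299, B 290, A 61, D 417. Eliminate A.
Round 2: C 299, B 351, D 417. Eliminate C.
Round 3: B 650, D 417. B has a majority.

B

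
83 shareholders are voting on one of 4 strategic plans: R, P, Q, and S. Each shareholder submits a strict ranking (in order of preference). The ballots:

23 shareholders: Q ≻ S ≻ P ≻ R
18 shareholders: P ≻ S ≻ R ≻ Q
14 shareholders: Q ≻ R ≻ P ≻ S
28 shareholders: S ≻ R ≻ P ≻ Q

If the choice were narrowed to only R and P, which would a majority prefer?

R

Voters preferring R to P: 42; preferring P to R: 41.
R wins the head-to-head.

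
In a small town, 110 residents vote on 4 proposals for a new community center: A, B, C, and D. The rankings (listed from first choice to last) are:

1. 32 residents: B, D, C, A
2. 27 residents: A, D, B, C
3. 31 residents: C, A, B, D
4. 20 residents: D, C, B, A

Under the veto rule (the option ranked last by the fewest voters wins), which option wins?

B

Last-place votes: A 52, B 0, C 27, D 31.
B is ranked last by the fewest voters, so B wins.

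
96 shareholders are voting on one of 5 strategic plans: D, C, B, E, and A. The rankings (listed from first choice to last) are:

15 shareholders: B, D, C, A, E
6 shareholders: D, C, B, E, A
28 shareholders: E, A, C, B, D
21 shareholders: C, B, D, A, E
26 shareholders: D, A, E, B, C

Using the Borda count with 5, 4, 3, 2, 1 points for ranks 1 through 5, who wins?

D: 15·4 + 6·5 + 28·1 + 21·3 + 26·5 = 311
C: 15·3 + 6·4 + 28·3 + 21·5 + 26·1 = 284
B: 15·5 + 6·3 + 28·2 + 21·4 + 26·2 = 285
E: 15·1 + 6·2 + 28·5 + 21·1 + 26·3 = 266
A: 15·2 + 6·1 + 28·4 + 21·2 + 26·4 = 294
D has the highest Borda score (311).

D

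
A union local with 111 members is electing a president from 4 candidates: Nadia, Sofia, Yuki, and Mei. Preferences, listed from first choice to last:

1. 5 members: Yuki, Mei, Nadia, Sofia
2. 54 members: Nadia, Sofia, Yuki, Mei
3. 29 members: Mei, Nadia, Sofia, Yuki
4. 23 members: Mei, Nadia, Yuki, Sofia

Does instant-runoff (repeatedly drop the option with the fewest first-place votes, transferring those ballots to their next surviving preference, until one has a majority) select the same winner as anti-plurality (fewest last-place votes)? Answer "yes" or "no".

Instant-runoff — R1 Nadia 54, Sofia 0, Yuki 5, Mei 52 (Sofia out); R2 Nadia 54, Yuki 5, Mei 52 (Yuki out); R3 Nadia 54, Mei 57 (Mei winner). Winner: Mei.
Anti-plurality — last-place votes: Nadia 0, Sofia 28, Yuki 29, Mei 54. Winner: Nadia.
The two methods disagree.

no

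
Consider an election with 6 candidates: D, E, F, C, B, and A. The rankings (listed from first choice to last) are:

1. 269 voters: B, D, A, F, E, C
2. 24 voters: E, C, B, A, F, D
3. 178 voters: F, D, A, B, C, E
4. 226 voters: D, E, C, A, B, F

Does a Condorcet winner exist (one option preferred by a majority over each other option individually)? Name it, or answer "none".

D

D vs E: 673–24 for D.
D vs F: 495–202 for D.
D vs C: 673–24 for D.
D vs B: 404–293 for D.
D vs A: 673–24 for D.
D beats every other option head-to-head.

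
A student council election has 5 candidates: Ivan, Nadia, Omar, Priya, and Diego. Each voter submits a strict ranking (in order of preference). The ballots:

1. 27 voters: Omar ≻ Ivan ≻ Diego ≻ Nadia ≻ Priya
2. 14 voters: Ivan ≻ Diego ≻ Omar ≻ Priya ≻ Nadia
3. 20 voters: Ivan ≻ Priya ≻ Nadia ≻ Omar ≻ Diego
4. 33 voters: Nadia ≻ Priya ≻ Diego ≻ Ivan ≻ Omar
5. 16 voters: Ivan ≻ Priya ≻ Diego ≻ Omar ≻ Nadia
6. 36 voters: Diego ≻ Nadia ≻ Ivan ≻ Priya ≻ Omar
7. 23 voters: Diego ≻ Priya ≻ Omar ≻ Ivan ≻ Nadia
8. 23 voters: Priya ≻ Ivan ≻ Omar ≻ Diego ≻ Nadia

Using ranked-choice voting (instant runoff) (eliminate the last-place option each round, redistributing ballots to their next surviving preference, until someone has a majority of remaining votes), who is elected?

Round 1: Ivan 50, Nadia 33, Omar 27, Priya 23, Diego 59. Eliminate Priya.
Round 2: Ivan 73, Nadia 33, Omar 27, Diego 59. Eliminate Omar.
Round 3: Ivan 100, Nadia 33, Diego 59. Ivan has a majority.

Ivan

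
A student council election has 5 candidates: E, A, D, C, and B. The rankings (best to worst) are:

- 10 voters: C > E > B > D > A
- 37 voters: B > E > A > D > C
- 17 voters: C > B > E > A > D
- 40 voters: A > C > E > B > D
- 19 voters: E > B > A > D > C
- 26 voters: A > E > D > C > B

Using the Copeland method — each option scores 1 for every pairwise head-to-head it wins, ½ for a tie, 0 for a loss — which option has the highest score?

E: beats A, D, C, and B → score 4.
A: beats D and C; loses to E and B → score 2.
D: beats C; loses to E, A, and B → score 1.
C: beats B; loses to E, A, and D → score 1.
B: beats A and D; loses to E and C → score 2.
E has the best pairwise record.

E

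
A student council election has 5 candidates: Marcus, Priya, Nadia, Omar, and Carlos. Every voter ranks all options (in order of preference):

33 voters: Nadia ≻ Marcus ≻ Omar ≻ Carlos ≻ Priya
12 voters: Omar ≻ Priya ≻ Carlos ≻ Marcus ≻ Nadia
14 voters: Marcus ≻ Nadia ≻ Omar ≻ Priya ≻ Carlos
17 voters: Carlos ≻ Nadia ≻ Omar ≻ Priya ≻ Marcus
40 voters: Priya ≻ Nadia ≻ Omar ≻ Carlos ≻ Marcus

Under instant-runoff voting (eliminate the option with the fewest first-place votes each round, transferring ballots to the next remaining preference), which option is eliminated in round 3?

Round 1: Marcus 14, Priya 40, Nadia 33, Omar 12, Carlos 17. Eliminate Omar.
Round 2: Marcus 14, Priya 52, Nadia 33, Carlos 17. Eliminate Marcus.
Round 3: Priya 52, Nadia 47, Carlos 17. Eliminate Carlos.

Carlos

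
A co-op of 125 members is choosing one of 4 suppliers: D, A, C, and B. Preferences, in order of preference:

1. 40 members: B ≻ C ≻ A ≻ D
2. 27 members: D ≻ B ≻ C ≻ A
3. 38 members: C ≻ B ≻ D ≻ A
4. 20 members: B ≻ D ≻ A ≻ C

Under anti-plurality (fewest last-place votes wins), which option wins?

Last-place votes: D 40, A 65, C 20, B 0.
B is ranked last by the fewest voters, so B wins.

B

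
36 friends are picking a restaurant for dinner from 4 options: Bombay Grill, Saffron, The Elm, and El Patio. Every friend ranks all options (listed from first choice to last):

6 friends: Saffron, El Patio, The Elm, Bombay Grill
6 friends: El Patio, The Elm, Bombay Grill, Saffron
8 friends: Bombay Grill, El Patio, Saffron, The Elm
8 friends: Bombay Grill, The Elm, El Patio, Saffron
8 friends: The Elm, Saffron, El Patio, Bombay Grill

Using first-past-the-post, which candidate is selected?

Bombay Grill

First-place votes: Bombay Grill 16, Saffron 6, The Elm 8, El Patio 6.
Bombay Grill has the most first-place votes.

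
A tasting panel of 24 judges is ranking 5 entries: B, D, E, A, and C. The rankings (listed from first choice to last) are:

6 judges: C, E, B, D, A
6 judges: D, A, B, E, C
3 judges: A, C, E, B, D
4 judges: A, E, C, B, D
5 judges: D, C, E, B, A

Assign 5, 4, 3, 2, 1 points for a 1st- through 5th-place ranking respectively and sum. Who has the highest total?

B: 6·3 + 6·3 + 3·2 + 4·2 + 5·2 = 60
D: 6·2 + 6·5 + 3·1 + 4·1 + 5·5 = 74
E: 6·4 + 6·2 + 3·3 + 4·4 + 5·3 = 76
A: 6·1 + 6·4 + 3·5 + 4·5 + 5·1 = 70
C: 6·5 + 6·1 + 3·4 + 4·3 + 5·4 = 80
C has the highest Borda score (80).

C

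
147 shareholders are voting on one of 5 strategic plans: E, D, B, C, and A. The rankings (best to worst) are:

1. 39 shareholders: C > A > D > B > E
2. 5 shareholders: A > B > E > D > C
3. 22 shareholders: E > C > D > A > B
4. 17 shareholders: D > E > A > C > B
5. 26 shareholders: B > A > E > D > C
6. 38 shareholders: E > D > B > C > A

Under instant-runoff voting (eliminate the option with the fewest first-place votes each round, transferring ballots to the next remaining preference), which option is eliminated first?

Round 1: E 60, D 17, B 26, C 39, A 5. Eliminate A.

A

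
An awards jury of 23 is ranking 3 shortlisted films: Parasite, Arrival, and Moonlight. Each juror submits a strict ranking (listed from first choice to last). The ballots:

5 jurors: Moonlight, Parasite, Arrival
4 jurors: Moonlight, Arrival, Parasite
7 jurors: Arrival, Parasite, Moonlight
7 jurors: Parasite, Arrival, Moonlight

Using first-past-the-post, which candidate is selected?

First-place votes: Parasite 7, Arrival 7, Moonlight 9.
Moonlight has the most first-place votes.

Moonlight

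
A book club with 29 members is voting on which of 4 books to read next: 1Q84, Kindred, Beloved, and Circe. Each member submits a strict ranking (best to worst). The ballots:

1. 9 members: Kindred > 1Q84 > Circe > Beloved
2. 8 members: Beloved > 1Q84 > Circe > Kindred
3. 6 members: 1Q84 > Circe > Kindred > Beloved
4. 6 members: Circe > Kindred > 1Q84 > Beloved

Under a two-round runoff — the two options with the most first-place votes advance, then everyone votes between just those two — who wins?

Kindred

Round 1 first-place votes: 1Q84 6, Kindred 9, Beloved 8, Circe 6.
Kindred and Beloved advance.
Runoff: Kindred is preferred to Beloved by 21 voters; Beloved by 8.
Kindred wins the runoff.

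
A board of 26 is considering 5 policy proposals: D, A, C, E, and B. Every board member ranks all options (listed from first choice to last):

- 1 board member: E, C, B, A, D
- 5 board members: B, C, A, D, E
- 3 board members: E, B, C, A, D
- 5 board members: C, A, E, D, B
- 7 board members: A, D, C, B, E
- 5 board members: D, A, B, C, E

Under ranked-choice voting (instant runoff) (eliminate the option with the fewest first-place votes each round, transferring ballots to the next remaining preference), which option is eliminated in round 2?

D

Round 1: D 5, A 7, C 5, E 4, B 5. Eliminate E.
Round 2: D 5, A 7, C 6, B 8. Eliminate D.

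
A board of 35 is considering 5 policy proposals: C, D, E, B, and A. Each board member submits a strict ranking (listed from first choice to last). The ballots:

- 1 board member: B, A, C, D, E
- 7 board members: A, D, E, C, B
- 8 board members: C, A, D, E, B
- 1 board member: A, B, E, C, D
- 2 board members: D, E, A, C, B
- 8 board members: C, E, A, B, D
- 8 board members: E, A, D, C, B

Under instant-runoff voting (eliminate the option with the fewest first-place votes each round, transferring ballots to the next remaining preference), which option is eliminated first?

B

Round 1: C 16, D 2, E 8, B 1, A 8. Eliminate B.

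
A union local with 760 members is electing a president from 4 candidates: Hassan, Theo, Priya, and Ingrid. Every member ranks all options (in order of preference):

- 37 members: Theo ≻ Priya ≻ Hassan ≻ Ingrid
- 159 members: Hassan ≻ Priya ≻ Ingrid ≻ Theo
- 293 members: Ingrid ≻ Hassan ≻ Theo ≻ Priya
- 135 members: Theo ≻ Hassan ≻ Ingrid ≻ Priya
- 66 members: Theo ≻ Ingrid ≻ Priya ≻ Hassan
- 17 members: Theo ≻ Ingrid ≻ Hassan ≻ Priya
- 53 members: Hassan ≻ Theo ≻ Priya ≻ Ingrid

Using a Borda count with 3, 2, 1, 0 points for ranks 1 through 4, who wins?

Hassan

Hassan: 37·1 + 159·3 + 293·2 + 135·2 + 66·0 + 17·1 + 53·3 = 1546
Theo: 37·3 + 159·0 + 293·1 + 135·3 + 66·3 + 17·3 + 53·2 = 1164
Priya: 37·2 + 159·2 + 293·0 + 135·0 + 66·1 + 17·0 + 53·1 = 511
Ingrid: 37·0 + 159·1 + 293·3 + 135·1 + 66·2 + 17·2 + 53·0 = 1339
Hassan has the highest Borda score (1546).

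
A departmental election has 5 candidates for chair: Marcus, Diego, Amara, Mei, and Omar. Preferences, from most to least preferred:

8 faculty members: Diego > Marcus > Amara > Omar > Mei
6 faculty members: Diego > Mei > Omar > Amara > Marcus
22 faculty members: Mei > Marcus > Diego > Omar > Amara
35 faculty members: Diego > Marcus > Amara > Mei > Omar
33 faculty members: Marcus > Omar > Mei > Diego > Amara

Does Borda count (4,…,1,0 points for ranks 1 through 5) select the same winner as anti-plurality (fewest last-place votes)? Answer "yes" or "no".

Borda — scores: Marcus 327, Diego 273, Amara 92, Mei 207, Omar 141. Winner: Marcus.
Anti-plurality — last-place votes: Marcus 6, Diego 0, Amara 55, Mei 8, Omar 35. Winner: Diego.
The two methods disagree.

no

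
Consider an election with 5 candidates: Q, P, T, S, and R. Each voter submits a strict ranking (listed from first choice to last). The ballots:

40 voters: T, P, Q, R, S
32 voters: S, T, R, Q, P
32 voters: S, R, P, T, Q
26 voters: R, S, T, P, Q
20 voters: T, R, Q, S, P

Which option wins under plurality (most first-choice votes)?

First-place votes: Q 0, P 0, T 60, S 64, R 26.
S has the most first-place votes.

S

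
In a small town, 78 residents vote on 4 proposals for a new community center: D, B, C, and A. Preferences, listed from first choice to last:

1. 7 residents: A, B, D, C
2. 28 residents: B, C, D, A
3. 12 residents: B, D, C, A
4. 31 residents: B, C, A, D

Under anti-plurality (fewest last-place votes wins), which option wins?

B

Last-place votes: D 31, B 0, C 7, A 40.
B is ranked last by the fewest voters, so B wins.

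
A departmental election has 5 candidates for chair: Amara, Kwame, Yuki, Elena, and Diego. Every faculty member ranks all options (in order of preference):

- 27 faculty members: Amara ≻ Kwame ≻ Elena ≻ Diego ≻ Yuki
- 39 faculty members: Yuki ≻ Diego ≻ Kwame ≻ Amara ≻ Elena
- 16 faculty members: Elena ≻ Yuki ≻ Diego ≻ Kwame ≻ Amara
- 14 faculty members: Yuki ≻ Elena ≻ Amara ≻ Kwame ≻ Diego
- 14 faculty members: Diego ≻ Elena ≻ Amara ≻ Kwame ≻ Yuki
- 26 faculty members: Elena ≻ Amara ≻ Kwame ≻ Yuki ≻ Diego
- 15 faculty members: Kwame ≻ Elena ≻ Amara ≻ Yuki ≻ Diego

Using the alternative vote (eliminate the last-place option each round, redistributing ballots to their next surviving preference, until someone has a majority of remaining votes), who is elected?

Elena

Round 1: Amara 27, Kwame 15, Yuki 53, Elena 42, Diego 14. Eliminate Diego.
Round 2: Amara 27, Kwame 15, Yuki 53, Elena 56. Eliminate Kwame.
Round 3: Amara 27, Yuki 53, Elena 71. Eliminate Amara.
Round 4: Yuki 53, Elena 98. Elena has a majority.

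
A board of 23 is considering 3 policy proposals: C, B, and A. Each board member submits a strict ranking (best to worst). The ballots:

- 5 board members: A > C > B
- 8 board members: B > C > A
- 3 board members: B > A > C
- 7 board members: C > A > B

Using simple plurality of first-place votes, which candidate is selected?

First-place votes: C 7, B 11, A 5.
B has the most first-place votes.

B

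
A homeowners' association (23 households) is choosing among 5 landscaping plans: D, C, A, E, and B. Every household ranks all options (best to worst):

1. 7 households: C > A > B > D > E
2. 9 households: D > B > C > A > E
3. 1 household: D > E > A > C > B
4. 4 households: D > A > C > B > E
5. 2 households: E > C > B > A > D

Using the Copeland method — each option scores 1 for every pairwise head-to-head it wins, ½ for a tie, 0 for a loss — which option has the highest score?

D: beats C, A, E, and B → score 4.
C: beats A, E, and B; loses to D → score 3.
A: beats E and B; loses to D and C → score 2.
E: loses to D, C, A, and B → score 0.
B: beats E; loses to D, C, and A → score 1.
D has the best pairwise record.

D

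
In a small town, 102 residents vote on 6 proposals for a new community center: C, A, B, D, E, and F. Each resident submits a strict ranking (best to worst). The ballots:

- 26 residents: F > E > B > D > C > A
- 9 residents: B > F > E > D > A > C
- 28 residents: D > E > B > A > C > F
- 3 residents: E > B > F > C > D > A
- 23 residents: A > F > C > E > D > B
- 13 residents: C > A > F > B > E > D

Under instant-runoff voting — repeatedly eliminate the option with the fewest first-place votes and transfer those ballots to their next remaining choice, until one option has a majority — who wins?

Round 1: C 13, A 23, B 9, D 28, E 3, F 26. Eliminate E.
Round 2: C 13, A 23, B 12, D 28, F 26. Eliminate B.
Round 3: C 13, A 23, D 28, F 38. Eliminate C.
Round 4: A 36, D 28, F 38. Eliminate D.
Round 5: A 64, F 38. A has a majority.

A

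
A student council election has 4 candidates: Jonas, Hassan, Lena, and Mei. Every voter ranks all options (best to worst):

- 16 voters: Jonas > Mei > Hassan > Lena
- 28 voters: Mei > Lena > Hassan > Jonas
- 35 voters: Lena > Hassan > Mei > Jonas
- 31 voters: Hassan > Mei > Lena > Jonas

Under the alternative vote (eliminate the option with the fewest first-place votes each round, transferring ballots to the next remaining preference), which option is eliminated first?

Jonas

Round 1: Jonas 16, Hassan 31, Lena 35, Mei 28. Eliminate Jonas.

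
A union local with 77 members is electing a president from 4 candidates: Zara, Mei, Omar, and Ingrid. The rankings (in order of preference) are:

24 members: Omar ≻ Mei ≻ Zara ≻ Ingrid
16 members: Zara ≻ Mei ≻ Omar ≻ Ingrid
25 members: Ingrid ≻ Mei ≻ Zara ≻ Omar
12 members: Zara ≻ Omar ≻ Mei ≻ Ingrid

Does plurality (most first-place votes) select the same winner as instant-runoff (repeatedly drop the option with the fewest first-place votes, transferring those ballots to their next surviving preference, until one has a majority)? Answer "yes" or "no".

yes

Plurality — first-place votes: Zara 28, Mei 0, Omar 24, Ingrid 25. Winner: Zara.
Instant-runoff — R1 Zara 28, Mei 0, Omar 24, Ingrid 25 (Mei out); R2 Zara 28, Omar 24, Ingrid 25 (Omar out); R3 Zara 52, Ingrid 25 (Zara winner). Winner: Zara.
The two methods agree.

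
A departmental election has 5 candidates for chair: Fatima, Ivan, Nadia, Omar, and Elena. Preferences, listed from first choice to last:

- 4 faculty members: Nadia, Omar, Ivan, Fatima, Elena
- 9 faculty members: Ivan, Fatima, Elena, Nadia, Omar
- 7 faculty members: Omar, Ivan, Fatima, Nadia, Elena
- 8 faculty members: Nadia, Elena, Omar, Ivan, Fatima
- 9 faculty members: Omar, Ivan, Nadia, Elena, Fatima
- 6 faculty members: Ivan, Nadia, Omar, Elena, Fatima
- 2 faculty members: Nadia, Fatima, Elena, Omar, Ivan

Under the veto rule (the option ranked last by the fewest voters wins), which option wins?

Last-place votes: Fatima 23, Ivan 2, Nadia 0, Omar 9, Elena 11.
Nadia is ranked last by the fewest voters, so Nadia wins.

Nadia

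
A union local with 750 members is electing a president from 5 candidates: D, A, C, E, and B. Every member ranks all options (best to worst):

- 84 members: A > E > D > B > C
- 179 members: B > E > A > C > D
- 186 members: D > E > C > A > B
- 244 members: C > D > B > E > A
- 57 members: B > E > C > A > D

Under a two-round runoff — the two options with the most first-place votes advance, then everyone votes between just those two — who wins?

Round 1 first-place votes: D 186, A 84, C 244, E 0, B 236.
C and B advance.
Runoff: C is preferred to B by 430 voters; B by 320.
C wins the runoff.

C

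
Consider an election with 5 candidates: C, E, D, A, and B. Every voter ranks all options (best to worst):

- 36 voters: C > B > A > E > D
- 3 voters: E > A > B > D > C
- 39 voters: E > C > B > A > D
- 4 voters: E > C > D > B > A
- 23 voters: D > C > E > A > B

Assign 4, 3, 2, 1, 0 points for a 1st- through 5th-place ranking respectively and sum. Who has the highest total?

C

C: 36·4 + 3·0 + 39·3 + 4·3 + 23·3 = 342
E: 36·1 + 3·4 + 39·4 + 4·4 + 23·2 = 266
D: 36·0 + 3·1 + 39·0 + 4·2 + 23·4 = 103
A: 36·2 + 3·3 + 39·1 + 4·0 + 23·1 = 143
B: 36·3 + 3·2 + 39·2 + 4·1 + 23·0 = 196
C has the highest Borda score (342).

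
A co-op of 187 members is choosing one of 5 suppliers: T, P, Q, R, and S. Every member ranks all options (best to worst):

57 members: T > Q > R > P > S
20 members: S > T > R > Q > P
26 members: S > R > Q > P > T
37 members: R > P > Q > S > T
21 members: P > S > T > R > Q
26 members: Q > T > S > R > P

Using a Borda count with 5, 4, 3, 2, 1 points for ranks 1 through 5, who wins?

T: 57·5 + 20·4 + 26·1 + 37·1 + 21·3 + 26·4 = 595
P: 57·2 + 20·1 + 26·2 + 37·4 + 21·5 + 26·1 = 465
Q: 57·4 + 20·2 + 26·3 + 37·3 + 21·1 + 26·5 = 608
R: 57·3 + 20·3 + 26·4 + 37·5 + 21·2 + 26·2 = 614
S: 57·1 + 20·5 + 26·5 + 37·2 + 21·4 + 26·3 = 523
R has the highest Borda score (614).

R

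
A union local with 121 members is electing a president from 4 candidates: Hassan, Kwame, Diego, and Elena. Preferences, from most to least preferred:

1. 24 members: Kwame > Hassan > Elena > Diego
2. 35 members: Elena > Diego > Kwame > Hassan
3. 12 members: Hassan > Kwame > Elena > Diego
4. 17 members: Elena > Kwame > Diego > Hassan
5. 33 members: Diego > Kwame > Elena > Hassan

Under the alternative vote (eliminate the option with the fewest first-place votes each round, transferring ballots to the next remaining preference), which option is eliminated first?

Round 1: Hassan 12, Kwame 24, Diego 33, Elena 52. Eliminate Hassan.

Hassan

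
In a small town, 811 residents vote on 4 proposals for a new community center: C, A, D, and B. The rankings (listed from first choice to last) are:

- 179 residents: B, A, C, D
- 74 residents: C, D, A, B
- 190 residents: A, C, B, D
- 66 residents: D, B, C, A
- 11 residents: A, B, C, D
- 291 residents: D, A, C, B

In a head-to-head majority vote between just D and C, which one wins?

Voters preferring D to C: 357; preferring C to D: 454.
C wins the head-to-head.

C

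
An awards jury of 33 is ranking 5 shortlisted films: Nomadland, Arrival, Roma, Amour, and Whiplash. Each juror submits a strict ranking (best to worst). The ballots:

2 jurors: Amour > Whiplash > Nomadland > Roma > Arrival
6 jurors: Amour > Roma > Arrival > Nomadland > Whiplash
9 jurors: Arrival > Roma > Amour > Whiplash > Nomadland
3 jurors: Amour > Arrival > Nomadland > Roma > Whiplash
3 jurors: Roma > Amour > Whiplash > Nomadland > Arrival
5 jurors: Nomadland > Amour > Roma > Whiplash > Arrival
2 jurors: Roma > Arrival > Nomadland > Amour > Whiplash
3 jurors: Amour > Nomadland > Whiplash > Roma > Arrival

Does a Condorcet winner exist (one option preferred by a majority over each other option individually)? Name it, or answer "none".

Amour

Amour vs Nomadland: 26–7 for Amour.
Amour vs Arrival: 22–11 for Amour.
Amour vs Roma: 19–14 for Amour.
Amour vs Whiplash: 33–0 for Amour.
Amour beats every other option head-to-head.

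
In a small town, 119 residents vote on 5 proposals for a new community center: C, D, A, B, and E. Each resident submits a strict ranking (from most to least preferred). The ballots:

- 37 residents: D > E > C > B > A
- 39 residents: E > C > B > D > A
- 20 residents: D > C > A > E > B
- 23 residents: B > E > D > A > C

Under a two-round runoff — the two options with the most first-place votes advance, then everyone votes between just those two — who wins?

Round 1 first-place votes: C 0, D 57, A 0, B 23, E 39.
D and E advance.
Runoff: D is preferred to E by 57 voters; E by 62.
E wins the runoff.

E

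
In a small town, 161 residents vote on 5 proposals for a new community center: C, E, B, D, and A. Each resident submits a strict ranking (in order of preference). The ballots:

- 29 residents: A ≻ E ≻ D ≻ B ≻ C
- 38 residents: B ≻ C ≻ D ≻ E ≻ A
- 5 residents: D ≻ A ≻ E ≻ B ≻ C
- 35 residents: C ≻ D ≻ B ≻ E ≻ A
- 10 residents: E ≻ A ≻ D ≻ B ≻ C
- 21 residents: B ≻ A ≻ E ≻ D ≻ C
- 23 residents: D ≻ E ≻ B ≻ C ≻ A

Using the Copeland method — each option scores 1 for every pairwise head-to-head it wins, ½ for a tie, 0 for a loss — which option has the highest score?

C: beats A; loses to E, B, and D → score 1.
E: beats C and A; loses to B and D → score 2.
B: beats C, E, and A; loses to D → score 3.
D: beats C, E, B, and A → score 4.
A: loses to C, E, B, and D → score 0.
D has the best pairwise record.

D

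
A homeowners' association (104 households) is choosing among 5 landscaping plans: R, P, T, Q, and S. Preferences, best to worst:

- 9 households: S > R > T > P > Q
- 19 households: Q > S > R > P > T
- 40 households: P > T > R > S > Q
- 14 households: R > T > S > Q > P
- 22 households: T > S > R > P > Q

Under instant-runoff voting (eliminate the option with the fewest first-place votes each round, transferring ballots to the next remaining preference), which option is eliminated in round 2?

Round 1: R 14, P 40, T 22, Q 19, S 9. Eliminate S.
Round 2: R 23, P 40, T 22, Q 19. Eliminate Q.

Q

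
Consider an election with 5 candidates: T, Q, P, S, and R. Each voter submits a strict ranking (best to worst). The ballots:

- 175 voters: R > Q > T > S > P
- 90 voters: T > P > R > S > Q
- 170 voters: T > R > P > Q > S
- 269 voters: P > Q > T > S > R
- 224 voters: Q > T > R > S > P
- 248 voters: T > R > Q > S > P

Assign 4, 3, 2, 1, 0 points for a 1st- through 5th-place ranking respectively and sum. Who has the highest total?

T

T: 175·2 + 90·4 + 170·4 + 269·2 + 224·3 + 248·4 = 3592
Q: 175·3 + 90·0 + 170·1 + 269·3 + 224·4 + 248·2 = 2894
P: 175·0 + 90·3 + 170·2 + 269·4 + 224·0 + 248·0 = 1686
S: 175·1 + 90·1 + 170·0 + 269·1 + 224·1 + 248·1 = 1006
R: 175·4 + 90·2 + 170·3 + 269·0 + 224·2 + 248·3 = 2582
T has the highest Borda score (3592).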